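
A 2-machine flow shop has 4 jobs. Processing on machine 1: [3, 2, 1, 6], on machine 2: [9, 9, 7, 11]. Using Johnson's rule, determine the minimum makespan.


Apply Johnson's rule:
  Group 1 (a <= b): [(3, 1, 7), (2, 2, 9), (1, 3, 9), (4, 6, 11)]
  Group 2 (a > b): []
Optimal job order: [3, 2, 1, 4]
Schedule:
  Job 3: M1 done at 1, M2 done at 8
  Job 2: M1 done at 3, M2 done at 17
  Job 1: M1 done at 6, M2 done at 26
  Job 4: M1 done at 12, M2 done at 37
Makespan = 37

37


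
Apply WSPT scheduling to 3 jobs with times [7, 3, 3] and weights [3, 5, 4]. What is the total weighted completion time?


Compute p/w ratios and sort ascending (WSPT): [(3, 5), (3, 4), (7, 3)]
Compute weighted completion times:
  Job (p=3,w=5): C=3, w*C=5*3=15
  Job (p=3,w=4): C=6, w*C=4*6=24
  Job (p=7,w=3): C=13, w*C=3*13=39
Total weighted completion time = 78

78


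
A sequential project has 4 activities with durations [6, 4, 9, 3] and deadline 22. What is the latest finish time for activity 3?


LF(activity 3) = deadline - sum of successor durations
Successors: activities 4 through 4 with durations [3]
Sum of successor durations = 3
LF = 22 - 3 = 19

19


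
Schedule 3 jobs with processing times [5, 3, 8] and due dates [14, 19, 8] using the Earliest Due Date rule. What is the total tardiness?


Sort by due date (EDD order): [(8, 8), (5, 14), (3, 19)]
Compute completion times and tardiness:
  Job 1: p=8, d=8, C=8, tardiness=max(0,8-8)=0
  Job 2: p=5, d=14, C=13, tardiness=max(0,13-14)=0
  Job 3: p=3, d=19, C=16, tardiness=max(0,16-19)=0
Total tardiness = 0

0


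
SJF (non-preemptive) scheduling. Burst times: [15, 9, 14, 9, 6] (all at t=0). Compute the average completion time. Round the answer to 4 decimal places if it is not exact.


SJF order (ascending): [6, 9, 9, 14, 15]
Completion times:
  Job 1: burst=6, C=6
  Job 2: burst=9, C=15
  Job 3: burst=9, C=24
  Job 4: burst=14, C=38
  Job 5: burst=15, C=53
Average completion = 136/5 = 27.2

27.2


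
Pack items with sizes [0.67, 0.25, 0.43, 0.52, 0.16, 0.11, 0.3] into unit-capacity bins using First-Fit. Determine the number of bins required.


Place items sequentially using First-Fit:
  Item 0.67 -> new Bin 1
  Item 0.25 -> Bin 1 (now 0.92)
  Item 0.43 -> new Bin 2
  Item 0.52 -> Bin 2 (now 0.95)
  Item 0.16 -> new Bin 3
  Item 0.11 -> Bin 3 (now 0.27)
  Item 0.3 -> Bin 3 (now 0.57)
Total bins used = 3

3


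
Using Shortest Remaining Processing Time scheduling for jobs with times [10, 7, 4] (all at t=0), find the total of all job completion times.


Since all jobs arrive at t=0, SRPT equals SPT ordering.
SPT order: [4, 7, 10]
Completion times:
  Job 1: p=4, C=4
  Job 2: p=7, C=11
  Job 3: p=10, C=21
Total completion time = 4 + 11 + 21 = 36

36


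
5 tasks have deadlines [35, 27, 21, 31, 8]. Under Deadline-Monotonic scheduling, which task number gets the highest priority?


Sort tasks by relative deadline (ascending):
  Task 5: deadline = 8
  Task 3: deadline = 21
  Task 2: deadline = 27
  Task 4: deadline = 31
  Task 1: deadline = 35
Priority order (highest first): [5, 3, 2, 4, 1]
Highest priority task = 5

5


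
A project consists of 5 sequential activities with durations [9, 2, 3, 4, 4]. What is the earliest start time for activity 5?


Activity 5 starts after activities 1 through 4 complete.
Predecessor durations: [9, 2, 3, 4]
ES = 9 + 2 + 3 + 4 = 18

18


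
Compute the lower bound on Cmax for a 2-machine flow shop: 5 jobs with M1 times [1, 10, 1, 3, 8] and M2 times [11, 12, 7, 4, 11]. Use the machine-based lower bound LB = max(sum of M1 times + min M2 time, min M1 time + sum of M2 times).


LB1 = sum(M1 times) + min(M2 times) = 23 + 4 = 27
LB2 = min(M1 times) + sum(M2 times) = 1 + 45 = 46
Lower bound = max(LB1, LB2) = max(27, 46) = 46

46


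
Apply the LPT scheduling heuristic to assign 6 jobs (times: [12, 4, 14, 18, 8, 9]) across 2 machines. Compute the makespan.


Sort jobs in decreasing order (LPT): [18, 14, 12, 9, 8, 4]
Assign each job to the least loaded machine:
  Machine 1: jobs [18, 9, 4], load = 31
  Machine 2: jobs [14, 12, 8], load = 34
Makespan = max load = 34

34


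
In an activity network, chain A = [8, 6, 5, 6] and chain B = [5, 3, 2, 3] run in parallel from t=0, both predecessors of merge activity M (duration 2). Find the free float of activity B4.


ES(B4) = sum of predecessors on chain B = 10
EF(B4) = ES + duration = 10 + 3 = 13
Successor of B4 is M. ES(M) = max(sum(A), sum(B)) = max(25, 13) = 25
Free float = ES(successor) - EF(current) = 25 - 13 = 12

12


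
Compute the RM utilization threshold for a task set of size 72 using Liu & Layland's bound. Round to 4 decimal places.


Compute 2^(1/72) = 1.0096735332
Subtract 1: 1.0096735332 - 1 = 0.0096735332
Multiply by n: 72 * 0.0096735332 = 0.6964943904
Round to 4 dp: 0.6965

0.6965


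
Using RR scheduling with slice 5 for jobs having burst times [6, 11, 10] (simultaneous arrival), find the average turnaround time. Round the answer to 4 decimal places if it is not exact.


Time quantum = 5
Execution trace:
  J1 runs 5 units, time = 5
  J2 runs 5 units, time = 10
  J3 runs 5 units, time = 15
  J1 runs 1 units, time = 16
  J2 runs 5 units, time = 21
  J3 runs 5 units, time = 26
  J2 runs 1 units, time = 27
Finish times: [16, 27, 26]
Average turnaround = 69/3 = 23.0

23.0


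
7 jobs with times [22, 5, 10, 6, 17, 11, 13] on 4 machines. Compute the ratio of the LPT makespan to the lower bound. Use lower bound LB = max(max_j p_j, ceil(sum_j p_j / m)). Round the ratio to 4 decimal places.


LPT order: [22, 17, 13, 11, 10, 6, 5]
Machine loads after assignment: [22, 22, 19, 21]
LPT makespan = 22
Lower bound = max(max_job, ceil(total/4)) = max(22, 21) = 22
Ratio = 22 / 22 = 1.0

1.0


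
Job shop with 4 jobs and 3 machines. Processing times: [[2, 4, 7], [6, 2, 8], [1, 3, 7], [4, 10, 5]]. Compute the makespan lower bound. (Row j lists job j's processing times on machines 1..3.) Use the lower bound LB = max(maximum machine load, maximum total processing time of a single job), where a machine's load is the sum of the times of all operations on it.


Machine loads:
  Machine 1: 2 + 6 + 1 + 4 = 13
  Machine 2: 4 + 2 + 3 + 10 = 19
  Machine 3: 7 + 8 + 7 + 5 = 27
Max machine load = 27
Job totals:
  Job 1: 13
  Job 2: 16
  Job 3: 11
  Job 4: 19
Max job total = 19
Lower bound = max(27, 19) = 27

27


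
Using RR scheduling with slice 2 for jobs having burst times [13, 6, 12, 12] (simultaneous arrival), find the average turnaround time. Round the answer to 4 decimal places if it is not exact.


Time quantum = 2
Execution trace:
  J1 runs 2 units, time = 2
  J2 runs 2 units, time = 4
  J3 runs 2 units, time = 6
  J4 runs 2 units, time = 8
  J1 runs 2 units, time = 10
  J2 runs 2 units, time = 12
  J3 runs 2 units, time = 14
  J4 runs 2 units, time = 16
  J1 runs 2 units, time = 18
  J2 runs 2 units, time = 20
  J3 runs 2 units, time = 22
  J4 runs 2 units, time = 24
  J1 runs 2 units, time = 26
  J3 runs 2 units, time = 28
  J4 runs 2 units, time = 30
  J1 runs 2 units, time = 32
  J3 runs 2 units, time = 34
  J4 runs 2 units, time = 36
  J1 runs 2 units, time = 38
  J3 runs 2 units, time = 40
  J4 runs 2 units, time = 42
  J1 runs 1 units, time = 43
Finish times: [43, 20, 40, 42]
Average turnaround = 145/4 = 36.25

36.25


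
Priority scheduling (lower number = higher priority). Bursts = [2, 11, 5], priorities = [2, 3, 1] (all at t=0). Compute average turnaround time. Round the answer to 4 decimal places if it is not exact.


Sort by priority (ascending = highest first):
Order: [(1, 5), (2, 2), (3, 11)]
Completion times:
  Priority 1, burst=5, C=5
  Priority 2, burst=2, C=7
  Priority 3, burst=11, C=18
Average turnaround = 30/3 = 10.0

10.0


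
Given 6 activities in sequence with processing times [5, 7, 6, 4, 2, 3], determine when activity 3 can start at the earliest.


Activity 3 starts after activities 1 through 2 complete.
Predecessor durations: [5, 7]
ES = 5 + 7 = 12

12


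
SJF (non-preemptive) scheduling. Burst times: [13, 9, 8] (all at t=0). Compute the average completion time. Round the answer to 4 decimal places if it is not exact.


SJF order (ascending): [8, 9, 13]
Completion times:
  Job 1: burst=8, C=8
  Job 2: burst=9, C=17
  Job 3: burst=13, C=30
Average completion = 55/3 = 18.3333

18.3333


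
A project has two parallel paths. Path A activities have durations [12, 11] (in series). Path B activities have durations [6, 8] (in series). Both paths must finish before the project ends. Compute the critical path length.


Path A total = 12 + 11 = 23
Path B total = 6 + 8 = 14
Critical path = longest path = max(23, 14) = 23

23


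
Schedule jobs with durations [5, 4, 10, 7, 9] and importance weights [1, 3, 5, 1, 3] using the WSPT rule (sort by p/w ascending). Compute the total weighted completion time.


Compute p/w ratios and sort ascending (WSPT): [(4, 3), (10, 5), (9, 3), (5, 1), (7, 1)]
Compute weighted completion times:
  Job (p=4,w=3): C=4, w*C=3*4=12
  Job (p=10,w=5): C=14, w*C=5*14=70
  Job (p=9,w=3): C=23, w*C=3*23=69
  Job (p=5,w=1): C=28, w*C=1*28=28
  Job (p=7,w=1): C=35, w*C=1*35=35
Total weighted completion time = 214

214


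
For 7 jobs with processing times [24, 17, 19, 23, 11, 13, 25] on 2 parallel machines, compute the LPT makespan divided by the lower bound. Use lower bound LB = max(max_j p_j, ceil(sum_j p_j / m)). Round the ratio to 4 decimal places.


LPT order: [25, 24, 23, 19, 17, 13, 11]
Machine loads after assignment: [61, 71]
LPT makespan = 71
Lower bound = max(max_job, ceil(total/2)) = max(25, 66) = 66
Ratio = 71 / 66 = 1.0758

1.0758


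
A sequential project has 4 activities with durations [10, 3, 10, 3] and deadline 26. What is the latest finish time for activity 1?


LF(activity 1) = deadline - sum of successor durations
Successors: activities 2 through 4 with durations [3, 10, 3]
Sum of successor durations = 16
LF = 26 - 16 = 10

10


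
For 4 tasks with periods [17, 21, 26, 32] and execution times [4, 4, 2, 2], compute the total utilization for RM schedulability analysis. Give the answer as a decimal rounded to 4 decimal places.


Compute individual utilizations (exact fractions):
  Task 1: C/T = 4/17 (approx. 0.2353)
  Task 2: C/T = 4/21 (approx. 0.1905)
  Task 3: C/T = 2/26 = 1/13 (approx. 0.0769)
  Task 4: C/T = 2/32 = 1/16 (approx. 0.0625)
Total utilization U = 4/17 + 4/21 + 1/13 + 1/16 = 41969/74256
Rounded to 4 decimal places: U = 0.5652
RM (Liu & Layland) bound for 4 tasks = 0.756828; compare with U = 41969/74256 (approx. 0.565193)
U <= bound, so schedulable by RM sufficient condition.

0.5652


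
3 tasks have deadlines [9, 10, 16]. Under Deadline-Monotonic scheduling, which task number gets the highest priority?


Sort tasks by relative deadline (ascending):
  Task 1: deadline = 9
  Task 2: deadline = 10
  Task 3: deadline = 16
Priority order (highest first): [1, 2, 3]
Highest priority task = 1

1


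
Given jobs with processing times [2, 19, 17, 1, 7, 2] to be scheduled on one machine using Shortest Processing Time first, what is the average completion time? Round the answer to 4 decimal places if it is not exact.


Sort jobs by processing time (SPT order): [1, 2, 2, 7, 17, 19]
Compute completion times sequentially:
  Job 1: processing = 1, completes at 1
  Job 2: processing = 2, completes at 3
  Job 3: processing = 2, completes at 5
  Job 4: processing = 7, completes at 12
  Job 5: processing = 17, completes at 29
  Job 6: processing = 19, completes at 48
Sum of completion times = 98
Average completion time = 98/6 = 16.3333

16.3333


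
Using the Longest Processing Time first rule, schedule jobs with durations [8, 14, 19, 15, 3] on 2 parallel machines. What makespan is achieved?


Sort jobs in decreasing order (LPT): [19, 15, 14, 8, 3]
Assign each job to the least loaded machine:
  Machine 1: jobs [19, 8, 3], load = 30
  Machine 2: jobs [15, 14], load = 29
Makespan = max load = 30

30


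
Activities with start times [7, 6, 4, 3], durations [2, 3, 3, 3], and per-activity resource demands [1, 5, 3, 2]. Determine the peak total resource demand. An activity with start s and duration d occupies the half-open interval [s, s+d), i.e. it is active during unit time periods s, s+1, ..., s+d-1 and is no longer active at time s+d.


Each activity i is active on [start_i, start_i + duration_i).
Compute total resource usage per time slot:
  t=0: active resources = [], total = 0
  t=1: active resources = [], total = 0
  t=2: active resources = [], total = 0
  t=3: active resources = [2], total = 2
  t=4: active resources = [3, 2], total = 5
  t=5: active resources = [3, 2], total = 5
  t=6: active resources = [5, 3], total = 8
  t=7: active resources = [1, 5], total = 6
  t=8: active resources = [1, 5], total = 6
Peak resource demand = 8

8


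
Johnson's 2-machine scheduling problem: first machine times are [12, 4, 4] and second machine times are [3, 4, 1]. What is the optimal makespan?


Apply Johnson's rule:
  Group 1 (a <= b): [(2, 4, 4)]
  Group 2 (a > b): [(1, 12, 3), (3, 4, 1)]
Optimal job order: [2, 1, 3]
Schedule:
  Job 2: M1 done at 4, M2 done at 8
  Job 1: M1 done at 16, M2 done at 19
  Job 3: M1 done at 20, M2 done at 21
Makespan = 21

21


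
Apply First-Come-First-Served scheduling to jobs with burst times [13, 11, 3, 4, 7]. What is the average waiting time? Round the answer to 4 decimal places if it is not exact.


FCFS order (as given): [13, 11, 3, 4, 7]
Waiting times:
  Job 1: wait = 0
  Job 2: wait = 13
  Job 3: wait = 24
  Job 4: wait = 27
  Job 5: wait = 31
Sum of waiting times = 95
Average waiting time = 95/5 = 19.0

19.0


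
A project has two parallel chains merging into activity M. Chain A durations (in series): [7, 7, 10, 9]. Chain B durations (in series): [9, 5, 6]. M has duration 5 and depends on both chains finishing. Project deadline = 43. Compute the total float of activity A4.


Forward pass: ES(A4) = sum of predecessors on chain A = 24
EF = ES + duration = 24 + 9 = 33
Backward pass: LF(M) = deadline = 43; LS(M) = 43 - 5 = 38
LF(A4) = LS(M) - sum(successors on chain A) = 38 - 0 = 38
LS = LF - duration = 38 - 9 = 29
Total float = LS - ES = 29 - 24 = 5

5


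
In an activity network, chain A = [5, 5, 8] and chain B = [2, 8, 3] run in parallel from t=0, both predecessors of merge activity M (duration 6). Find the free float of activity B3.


ES(B3) = sum of predecessors on chain B = 10
EF(B3) = ES + duration = 10 + 3 = 13
Successor of B3 is M. ES(M) = max(sum(A), sum(B)) = max(18, 13) = 18
Free float = ES(successor) - EF(current) = 18 - 13 = 5

5


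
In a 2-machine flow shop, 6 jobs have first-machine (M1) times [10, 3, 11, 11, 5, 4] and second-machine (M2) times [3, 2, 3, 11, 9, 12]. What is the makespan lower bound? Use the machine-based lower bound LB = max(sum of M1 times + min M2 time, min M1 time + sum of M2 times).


LB1 = sum(M1 times) + min(M2 times) = 44 + 2 = 46
LB2 = min(M1 times) + sum(M2 times) = 3 + 40 = 43
Lower bound = max(LB1, LB2) = max(46, 43) = 46

46


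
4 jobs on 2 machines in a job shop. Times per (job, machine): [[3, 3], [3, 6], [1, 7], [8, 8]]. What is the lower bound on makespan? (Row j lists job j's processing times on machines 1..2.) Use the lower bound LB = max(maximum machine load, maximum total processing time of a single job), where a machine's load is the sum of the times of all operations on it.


Machine loads:
  Machine 1: 3 + 3 + 1 + 8 = 15
  Machine 2: 3 + 6 + 7 + 8 = 24
Max machine load = 24
Job totals:
  Job 1: 6
  Job 2: 9
  Job 3: 8
  Job 4: 16
Max job total = 16
Lower bound = max(24, 16) = 24

24


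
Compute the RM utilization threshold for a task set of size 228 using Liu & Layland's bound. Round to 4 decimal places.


Compute 2^(1/228) = 1.0030447451
Subtract 1: 1.0030447451 - 1 = 0.0030447451
Multiply by n: 228 * 0.0030447451 = 0.6942018828
Round to 4 dp: 0.6942

0.6942


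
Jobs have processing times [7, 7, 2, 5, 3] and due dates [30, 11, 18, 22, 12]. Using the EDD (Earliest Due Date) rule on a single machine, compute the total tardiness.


Sort by due date (EDD order): [(7, 11), (3, 12), (2, 18), (5, 22), (7, 30)]
Compute completion times and tardiness:
  Job 1: p=7, d=11, C=7, tardiness=max(0,7-11)=0
  Job 2: p=3, d=12, C=10, tardiness=max(0,10-12)=0
  Job 3: p=2, d=18, C=12, tardiness=max(0,12-18)=0
  Job 4: p=5, d=22, C=17, tardiness=max(0,17-22)=0
  Job 5: p=7, d=30, C=24, tardiness=max(0,24-30)=0
Total tardiness = 0

0


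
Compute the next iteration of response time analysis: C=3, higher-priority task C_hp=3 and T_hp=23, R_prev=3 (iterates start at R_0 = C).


R_next = C + ceil(R_prev / T_hp) * C_hp
ceil(3 / 23) = ceil(0.1304) = 1
Interference = 1 * 3 = 3
R_next = 3 + 3 = 6

6


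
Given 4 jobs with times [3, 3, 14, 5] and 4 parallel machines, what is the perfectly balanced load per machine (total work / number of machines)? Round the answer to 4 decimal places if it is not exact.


Total processing time = 3 + 3 + 14 + 5 = 25
Number of machines = 4
Ideal balanced load = 25 / 4 = 6.25

6.25


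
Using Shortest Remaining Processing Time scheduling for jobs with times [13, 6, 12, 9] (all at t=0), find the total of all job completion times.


Since all jobs arrive at t=0, SRPT equals SPT ordering.
SPT order: [6, 9, 12, 13]
Completion times:
  Job 1: p=6, C=6
  Job 2: p=9, C=15
  Job 3: p=12, C=27
  Job 4: p=13, C=40
Total completion time = 6 + 15 + 27 + 40 = 88

88


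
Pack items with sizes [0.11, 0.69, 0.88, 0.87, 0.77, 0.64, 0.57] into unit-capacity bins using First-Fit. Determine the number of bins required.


Place items sequentially using First-Fit:
  Item 0.11 -> new Bin 1
  Item 0.69 -> Bin 1 (now 0.8)
  Item 0.88 -> new Bin 2
  Item 0.87 -> new Bin 3
  Item 0.77 -> new Bin 4
  Item 0.64 -> new Bin 5
  Item 0.57 -> new Bin 6
Total bins used = 6

6


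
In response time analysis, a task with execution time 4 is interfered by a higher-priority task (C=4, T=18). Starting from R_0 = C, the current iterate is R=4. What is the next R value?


R_next = C + ceil(R_prev / T_hp) * C_hp
ceil(4 / 18) = ceil(0.2222) = 1
Interference = 1 * 4 = 4
R_next = 4 + 4 = 8

8


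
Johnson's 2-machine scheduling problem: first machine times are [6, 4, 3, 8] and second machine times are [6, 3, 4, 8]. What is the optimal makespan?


Apply Johnson's rule:
  Group 1 (a <= b): [(3, 3, 4), (1, 6, 6), (4, 8, 8)]
  Group 2 (a > b): [(2, 4, 3)]
Optimal job order: [3, 1, 4, 2]
Schedule:
  Job 3: M1 done at 3, M2 done at 7
  Job 1: M1 done at 9, M2 done at 15
  Job 4: M1 done at 17, M2 done at 25
  Job 2: M1 done at 21, M2 done at 28
Makespan = 28

28


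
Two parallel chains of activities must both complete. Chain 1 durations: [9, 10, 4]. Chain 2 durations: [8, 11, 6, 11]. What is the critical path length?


Path A total = 9 + 10 + 4 = 23
Path B total = 8 + 11 + 6 + 11 = 36
Critical path = longest path = max(23, 36) = 36

36


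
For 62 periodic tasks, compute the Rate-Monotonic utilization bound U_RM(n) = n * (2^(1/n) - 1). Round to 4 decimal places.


Compute 2^(1/62) = 1.0112425207
Subtract 1: 1.0112425207 - 1 = 0.0112425207
Multiply by n: 62 * 0.0112425207 = 0.6970362834
Round to 4 dp: 0.6970

0.6970


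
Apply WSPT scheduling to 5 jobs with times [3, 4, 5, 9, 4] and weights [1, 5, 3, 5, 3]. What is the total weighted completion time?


Compute p/w ratios and sort ascending (WSPT): [(4, 5), (4, 3), (5, 3), (9, 5), (3, 1)]
Compute weighted completion times:
  Job (p=4,w=5): C=4, w*C=5*4=20
  Job (p=4,w=3): C=8, w*C=3*8=24
  Job (p=5,w=3): C=13, w*C=3*13=39
  Job (p=9,w=5): C=22, w*C=5*22=110
  Job (p=3,w=1): C=25, w*C=1*25=25
Total weighted completion time = 218

218


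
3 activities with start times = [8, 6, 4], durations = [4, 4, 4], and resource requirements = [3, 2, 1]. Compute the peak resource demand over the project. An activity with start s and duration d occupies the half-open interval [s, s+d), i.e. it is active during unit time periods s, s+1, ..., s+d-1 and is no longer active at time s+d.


Each activity i is active on [start_i, start_i + duration_i).
Compute total resource usage per time slot:
  t=0: active resources = [], total = 0
  t=1: active resources = [], total = 0
  t=2: active resources = [], total = 0
  t=3: active resources = [], total = 0
  t=4: active resources = [1], total = 1
  t=5: active resources = [1], total = 1
  t=6: active resources = [2, 1], total = 3
  t=7: active resources = [2, 1], total = 3
  t=8: active resources = [3, 2], total = 5
  t=9: active resources = [3, 2], total = 5
  t=10: active resources = [3], total = 3
  t=11: active resources = [3], total = 3
Peak resource demand = 5

5


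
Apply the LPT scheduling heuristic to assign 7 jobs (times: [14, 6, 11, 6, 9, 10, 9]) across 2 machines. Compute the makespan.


Sort jobs in decreasing order (LPT): [14, 11, 10, 9, 9, 6, 6]
Assign each job to the least loaded machine:
  Machine 1: jobs [14, 9, 6, 6], load = 35
  Machine 2: jobs [11, 10, 9], load = 30
Makespan = max load = 35

35


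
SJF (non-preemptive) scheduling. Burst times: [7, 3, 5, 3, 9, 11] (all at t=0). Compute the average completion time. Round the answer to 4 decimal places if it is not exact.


SJF order (ascending): [3, 3, 5, 7, 9, 11]
Completion times:
  Job 1: burst=3, C=3
  Job 2: burst=3, C=6
  Job 3: burst=5, C=11
  Job 4: burst=7, C=18
  Job 5: burst=9, C=27
  Job 6: burst=11, C=38
Average completion = 103/6 = 17.1667

17.1667


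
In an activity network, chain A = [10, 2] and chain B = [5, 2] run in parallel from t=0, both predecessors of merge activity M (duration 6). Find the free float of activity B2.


ES(B2) = sum of predecessors on chain B = 5
EF(B2) = ES + duration = 5 + 2 = 7
Successor of B2 is M. ES(M) = max(sum(A), sum(B)) = max(12, 7) = 12
Free float = ES(successor) - EF(current) = 12 - 7 = 5

5


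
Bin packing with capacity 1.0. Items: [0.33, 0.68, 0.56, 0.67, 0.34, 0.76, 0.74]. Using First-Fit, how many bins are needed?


Place items sequentially using First-Fit:
  Item 0.33 -> new Bin 1
  Item 0.68 -> new Bin 2
  Item 0.56 -> Bin 1 (now 0.89)
  Item 0.67 -> new Bin 3
  Item 0.34 -> new Bin 4
  Item 0.76 -> new Bin 5
  Item 0.74 -> new Bin 6
Total bins used = 6

6


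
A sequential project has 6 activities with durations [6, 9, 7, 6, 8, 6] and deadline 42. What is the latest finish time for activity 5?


LF(activity 5) = deadline - sum of successor durations
Successors: activities 6 through 6 with durations [6]
Sum of successor durations = 6
LF = 42 - 6 = 36

36


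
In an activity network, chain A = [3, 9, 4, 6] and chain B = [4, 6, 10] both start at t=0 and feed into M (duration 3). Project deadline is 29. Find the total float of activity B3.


Forward pass: ES(B3) = sum of predecessors on chain B = 10
EF = ES + duration = 10 + 10 = 20
Backward pass: LF(M) = deadline = 29; LS(M) = 29 - 3 = 26
LF(B3) = LS(M) - sum(successors on chain B) = 26 - 0 = 26
LS = LF - duration = 26 - 10 = 16
Total float = LS - ES = 16 - 10 = 6

6


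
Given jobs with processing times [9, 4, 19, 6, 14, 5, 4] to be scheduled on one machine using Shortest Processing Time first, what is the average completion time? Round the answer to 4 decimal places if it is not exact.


Sort jobs by processing time (SPT order): [4, 4, 5, 6, 9, 14, 19]
Compute completion times sequentially:
  Job 1: processing = 4, completes at 4
  Job 2: processing = 4, completes at 8
  Job 3: processing = 5, completes at 13
  Job 4: processing = 6, completes at 19
  Job 5: processing = 9, completes at 28
  Job 6: processing = 14, completes at 42
  Job 7: processing = 19, completes at 61
Sum of completion times = 175
Average completion time = 175/7 = 25.0

25.0


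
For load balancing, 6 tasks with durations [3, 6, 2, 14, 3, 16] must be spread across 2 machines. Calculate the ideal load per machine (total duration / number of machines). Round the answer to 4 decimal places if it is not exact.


Total processing time = 3 + 6 + 2 + 14 + 3 + 16 = 44
Number of machines = 2
Ideal balanced load = 44 / 2 = 22.0

22.0


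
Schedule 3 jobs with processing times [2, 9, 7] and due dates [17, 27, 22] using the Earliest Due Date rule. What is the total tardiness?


Sort by due date (EDD order): [(2, 17), (7, 22), (9, 27)]
Compute completion times and tardiness:
  Job 1: p=2, d=17, C=2, tardiness=max(0,2-17)=0
  Job 2: p=7, d=22, C=9, tardiness=max(0,9-22)=0
  Job 3: p=9, d=27, C=18, tardiness=max(0,18-27)=0
Total tardiness = 0

0


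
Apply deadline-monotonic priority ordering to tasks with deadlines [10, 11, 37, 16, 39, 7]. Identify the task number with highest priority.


Sort tasks by relative deadline (ascending):
  Task 6: deadline = 7
  Task 1: deadline = 10
  Task 2: deadline = 11
  Task 4: deadline = 16
  Task 3: deadline = 37
  Task 5: deadline = 39
Priority order (highest first): [6, 1, 2, 4, 3, 5]
Highest priority task = 6

6


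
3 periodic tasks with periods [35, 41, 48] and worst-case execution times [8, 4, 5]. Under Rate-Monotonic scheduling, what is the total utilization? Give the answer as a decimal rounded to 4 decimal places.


Compute individual utilizations (exact fractions):
  Task 1: C/T = 8/35 (approx. 0.2286)
  Task 2: C/T = 4/41 (approx. 0.0976)
  Task 3: C/T = 5/48 (approx. 0.1042)
Total utilization U = 8/35 + 4/41 + 5/48 = 29639/68880
Rounded to 4 decimal places: U = 0.4303
RM (Liu & Layland) bound for 3 tasks = 0.779763; compare with U = 29639/68880 (approx. 0.430299)
U <= bound, so schedulable by RM sufficient condition.

0.4303


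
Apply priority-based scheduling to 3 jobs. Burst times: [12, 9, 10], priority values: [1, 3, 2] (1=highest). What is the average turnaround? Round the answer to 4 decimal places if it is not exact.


Sort by priority (ascending = highest first):
Order: [(1, 12), (2, 10), (3, 9)]
Completion times:
  Priority 1, burst=12, C=12
  Priority 2, burst=10, C=22
  Priority 3, burst=9, C=31
Average turnaround = 65/3 = 21.6667

21.6667


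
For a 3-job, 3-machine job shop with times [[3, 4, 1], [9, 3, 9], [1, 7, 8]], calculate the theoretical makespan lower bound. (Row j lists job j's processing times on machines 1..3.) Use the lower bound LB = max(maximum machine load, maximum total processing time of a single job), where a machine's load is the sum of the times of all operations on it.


Machine loads:
  Machine 1: 3 + 9 + 1 = 13
  Machine 2: 4 + 3 + 7 = 14
  Machine 3: 1 + 9 + 8 = 18
Max machine load = 18
Job totals:
  Job 1: 8
  Job 2: 21
  Job 3: 16
Max job total = 21
Lower bound = max(18, 21) = 21

21


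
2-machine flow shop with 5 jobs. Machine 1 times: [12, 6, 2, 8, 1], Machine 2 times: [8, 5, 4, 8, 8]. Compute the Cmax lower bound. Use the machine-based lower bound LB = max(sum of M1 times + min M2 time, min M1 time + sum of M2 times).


LB1 = sum(M1 times) + min(M2 times) = 29 + 4 = 33
LB2 = min(M1 times) + sum(M2 times) = 1 + 33 = 34
Lower bound = max(LB1, LB2) = max(33, 34) = 34

34


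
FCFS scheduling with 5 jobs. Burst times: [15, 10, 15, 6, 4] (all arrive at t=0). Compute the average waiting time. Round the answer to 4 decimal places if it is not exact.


FCFS order (as given): [15, 10, 15, 6, 4]
Waiting times:
  Job 1: wait = 0
  Job 2: wait = 15
  Job 3: wait = 25
  Job 4: wait = 40
  Job 5: wait = 46
Sum of waiting times = 126
Average waiting time = 126/5 = 25.2

25.2


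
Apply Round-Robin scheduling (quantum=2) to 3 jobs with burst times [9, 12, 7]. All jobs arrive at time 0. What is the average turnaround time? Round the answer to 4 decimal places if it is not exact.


Time quantum = 2
Execution trace:
  J1 runs 2 units, time = 2
  J2 runs 2 units, time = 4
  J3 runs 2 units, time = 6
  J1 runs 2 units, time = 8
  J2 runs 2 units, time = 10
  J3 runs 2 units, time = 12
  J1 runs 2 units, time = 14
  J2 runs 2 units, time = 16
  J3 runs 2 units, time = 18
  J1 runs 2 units, time = 20
  J2 runs 2 units, time = 22
  J3 runs 1 units, time = 23
  J1 runs 1 units, time = 24
  J2 runs 2 units, time = 26
  J2 runs 2 units, time = 28
Finish times: [24, 28, 23]
Average turnaround = 75/3 = 25.0

25.0


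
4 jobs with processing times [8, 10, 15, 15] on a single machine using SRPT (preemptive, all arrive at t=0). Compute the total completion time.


Since all jobs arrive at t=0, SRPT equals SPT ordering.
SPT order: [8, 10, 15, 15]
Completion times:
  Job 1: p=8, C=8
  Job 2: p=10, C=18
  Job 3: p=15, C=33
  Job 4: p=15, C=48
Total completion time = 8 + 18 + 33 + 48 = 107

107


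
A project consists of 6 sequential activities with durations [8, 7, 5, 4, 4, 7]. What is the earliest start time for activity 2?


Activity 2 starts after activities 1 through 1 complete.
Predecessor durations: [8]
ES = 8 = 8

8


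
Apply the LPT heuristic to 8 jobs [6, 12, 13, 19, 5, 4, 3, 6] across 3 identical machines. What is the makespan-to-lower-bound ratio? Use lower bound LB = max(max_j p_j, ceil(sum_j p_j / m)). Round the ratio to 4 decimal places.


LPT order: [19, 13, 12, 6, 6, 5, 4, 3]
Machine loads after assignment: [23, 22, 23]
LPT makespan = 23
Lower bound = max(max_job, ceil(total/3)) = max(19, 23) = 23
Ratio = 23 / 23 = 1.0

1.0


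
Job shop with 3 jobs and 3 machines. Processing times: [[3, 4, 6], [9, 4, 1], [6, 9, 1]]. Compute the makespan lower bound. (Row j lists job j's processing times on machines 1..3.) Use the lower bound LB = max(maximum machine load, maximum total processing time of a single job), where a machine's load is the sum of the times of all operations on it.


Machine loads:
  Machine 1: 3 + 9 + 6 = 18
  Machine 2: 4 + 4 + 9 = 17
  Machine 3: 6 + 1 + 1 = 8
Max machine load = 18
Job totals:
  Job 1: 13
  Job 2: 14
  Job 3: 16
Max job total = 16
Lower bound = max(18, 16) = 18

18


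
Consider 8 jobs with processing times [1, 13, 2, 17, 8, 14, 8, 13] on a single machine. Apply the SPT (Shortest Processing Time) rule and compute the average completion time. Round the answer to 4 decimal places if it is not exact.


Sort jobs by processing time (SPT order): [1, 2, 8, 8, 13, 13, 14, 17]
Compute completion times sequentially:
  Job 1: processing = 1, completes at 1
  Job 2: processing = 2, completes at 3
  Job 3: processing = 8, completes at 11
  Job 4: processing = 8, completes at 19
  Job 5: processing = 13, completes at 32
  Job 6: processing = 13, completes at 45
  Job 7: processing = 14, completes at 59
  Job 8: processing = 17, completes at 76
Sum of completion times = 246
Average completion time = 246/8 = 30.75

30.75


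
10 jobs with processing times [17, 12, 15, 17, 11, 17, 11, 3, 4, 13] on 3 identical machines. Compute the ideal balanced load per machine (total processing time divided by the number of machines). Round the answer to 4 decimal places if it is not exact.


Total processing time = 17 + 12 + 15 + 17 + 11 + 17 + 11 + 3 + 4 + 13 = 120
Number of machines = 3
Ideal balanced load = 120 / 3 = 40.0

40.0


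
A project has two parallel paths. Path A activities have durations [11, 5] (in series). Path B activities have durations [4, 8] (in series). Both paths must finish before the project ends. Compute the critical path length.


Path A total = 11 + 5 = 16
Path B total = 4 + 8 = 12
Critical path = longest path = max(16, 12) = 16

16


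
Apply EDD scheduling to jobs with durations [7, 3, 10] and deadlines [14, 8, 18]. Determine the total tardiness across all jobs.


Sort by due date (EDD order): [(3, 8), (7, 14), (10, 18)]
Compute completion times and tardiness:
  Job 1: p=3, d=8, C=3, tardiness=max(0,3-8)=0
  Job 2: p=7, d=14, C=10, tardiness=max(0,10-14)=0
  Job 3: p=10, d=18, C=20, tardiness=max(0,20-18)=2
Total tardiness = 2

2


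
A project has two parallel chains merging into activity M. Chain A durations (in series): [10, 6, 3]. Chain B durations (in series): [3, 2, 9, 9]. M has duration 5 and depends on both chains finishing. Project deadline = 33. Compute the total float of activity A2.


Forward pass: ES(A2) = sum of predecessors on chain A = 10
EF = ES + duration = 10 + 6 = 16
Backward pass: LF(M) = deadline = 33; LS(M) = 33 - 5 = 28
LF(A2) = LS(M) - sum(successors on chain A) = 28 - 3 = 25
LS = LF - duration = 25 - 6 = 19
Total float = LS - ES = 19 - 10 = 9

9


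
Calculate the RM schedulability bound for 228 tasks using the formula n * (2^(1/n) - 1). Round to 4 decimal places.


Compute 2^(1/228) = 1.0030447451
Subtract 1: 1.0030447451 - 1 = 0.0030447451
Multiply by n: 228 * 0.0030447451 = 0.6942018828
Round to 4 dp: 0.6942

0.6942


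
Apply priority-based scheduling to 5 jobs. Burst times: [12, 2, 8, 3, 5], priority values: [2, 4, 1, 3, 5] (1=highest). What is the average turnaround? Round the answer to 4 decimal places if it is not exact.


Sort by priority (ascending = highest first):
Order: [(1, 8), (2, 12), (3, 3), (4, 2), (5, 5)]
Completion times:
  Priority 1, burst=8, C=8
  Priority 2, burst=12, C=20
  Priority 3, burst=3, C=23
  Priority 4, burst=2, C=25
  Priority 5, burst=5, C=30
Average turnaround = 106/5 = 21.2

21.2


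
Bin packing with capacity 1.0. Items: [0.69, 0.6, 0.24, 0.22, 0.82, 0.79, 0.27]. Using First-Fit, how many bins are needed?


Place items sequentially using First-Fit:
  Item 0.69 -> new Bin 1
  Item 0.6 -> new Bin 2
  Item 0.24 -> Bin 1 (now 0.93)
  Item 0.22 -> Bin 2 (now 0.82)
  Item 0.82 -> new Bin 3
  Item 0.79 -> new Bin 4
  Item 0.27 -> new Bin 5
Total bins used = 5

5


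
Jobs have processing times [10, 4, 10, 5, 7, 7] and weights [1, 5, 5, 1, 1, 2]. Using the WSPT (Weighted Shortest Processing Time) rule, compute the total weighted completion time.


Compute p/w ratios and sort ascending (WSPT): [(4, 5), (10, 5), (7, 2), (5, 1), (7, 1), (10, 1)]
Compute weighted completion times:
  Job (p=4,w=5): C=4, w*C=5*4=20
  Job (p=10,w=5): C=14, w*C=5*14=70
  Job (p=7,w=2): C=21, w*C=2*21=42
  Job (p=5,w=1): C=26, w*C=1*26=26
  Job (p=7,w=1): C=33, w*C=1*33=33
  Job (p=10,w=1): C=43, w*C=1*43=43
Total weighted completion time = 234

234


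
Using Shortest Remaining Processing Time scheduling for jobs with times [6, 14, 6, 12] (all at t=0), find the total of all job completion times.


Since all jobs arrive at t=0, SRPT equals SPT ordering.
SPT order: [6, 6, 12, 14]
Completion times:
  Job 1: p=6, C=6
  Job 2: p=6, C=12
  Job 3: p=12, C=24
  Job 4: p=14, C=38
Total completion time = 6 + 12 + 24 + 38 = 80

80


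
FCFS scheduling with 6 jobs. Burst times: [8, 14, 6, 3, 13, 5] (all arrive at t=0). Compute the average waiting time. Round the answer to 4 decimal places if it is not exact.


FCFS order (as given): [8, 14, 6, 3, 13, 5]
Waiting times:
  Job 1: wait = 0
  Job 2: wait = 8
  Job 3: wait = 22
  Job 4: wait = 28
  Job 5: wait = 31
  Job 6: wait = 44
Sum of waiting times = 133
Average waiting time = 133/6 = 22.1667

22.1667


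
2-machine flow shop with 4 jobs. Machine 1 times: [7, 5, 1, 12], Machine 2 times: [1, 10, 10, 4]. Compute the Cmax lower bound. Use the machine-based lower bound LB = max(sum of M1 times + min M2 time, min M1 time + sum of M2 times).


LB1 = sum(M1 times) + min(M2 times) = 25 + 1 = 26
LB2 = min(M1 times) + sum(M2 times) = 1 + 25 = 26
Lower bound = max(LB1, LB2) = max(26, 26) = 26

26


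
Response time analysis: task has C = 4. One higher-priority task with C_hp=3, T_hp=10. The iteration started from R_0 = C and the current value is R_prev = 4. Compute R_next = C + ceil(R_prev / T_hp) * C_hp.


R_next = C + ceil(R_prev / T_hp) * C_hp
ceil(4 / 10) = ceil(0.4) = 1
Interference = 1 * 3 = 3
R_next = 4 + 3 = 7

7


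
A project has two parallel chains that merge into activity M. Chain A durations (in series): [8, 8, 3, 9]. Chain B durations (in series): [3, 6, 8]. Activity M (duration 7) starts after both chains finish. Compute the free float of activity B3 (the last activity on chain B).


ES(B3) = sum of predecessors on chain B = 9
EF(B3) = ES + duration = 9 + 8 = 17
Successor of B3 is M. ES(M) = max(sum(A), sum(B)) = max(28, 17) = 28
Free float = ES(successor) - EF(current) = 28 - 17 = 11

11


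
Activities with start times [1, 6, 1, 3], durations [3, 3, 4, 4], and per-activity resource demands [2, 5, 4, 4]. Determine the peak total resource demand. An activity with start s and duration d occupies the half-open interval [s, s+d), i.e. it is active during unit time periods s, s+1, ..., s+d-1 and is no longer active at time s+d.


Each activity i is active on [start_i, start_i + duration_i).
Compute total resource usage per time slot:
  t=0: active resources = [], total = 0
  t=1: active resources = [2, 4], total = 6
  t=2: active resources = [2, 4], total = 6
  t=3: active resources = [2, 4, 4], total = 10
  t=4: active resources = [4, 4], total = 8
  t=5: active resources = [4], total = 4
  t=6: active resources = [5, 4], total = 9
  t=7: active resources = [5], total = 5
  t=8: active resources = [5], total = 5
Peak resource demand = 10

10


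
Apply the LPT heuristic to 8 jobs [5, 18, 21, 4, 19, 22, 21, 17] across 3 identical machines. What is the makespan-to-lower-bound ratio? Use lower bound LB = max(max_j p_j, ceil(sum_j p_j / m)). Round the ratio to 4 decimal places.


LPT order: [22, 21, 21, 19, 18, 17, 5, 4]
Machine loads after assignment: [44, 40, 43]
LPT makespan = 44
Lower bound = max(max_job, ceil(total/3)) = max(22, 43) = 43
Ratio = 44 / 43 = 1.0233

1.0233


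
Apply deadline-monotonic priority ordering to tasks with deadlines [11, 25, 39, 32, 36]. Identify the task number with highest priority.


Sort tasks by relative deadline (ascending):
  Task 1: deadline = 11
  Task 2: deadline = 25
  Task 4: deadline = 32
  Task 5: deadline = 36
  Task 3: deadline = 39
Priority order (highest first): [1, 2, 4, 5, 3]
Highest priority task = 1

1


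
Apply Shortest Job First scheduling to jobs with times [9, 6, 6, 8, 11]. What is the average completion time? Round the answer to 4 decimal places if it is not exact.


SJF order (ascending): [6, 6, 8, 9, 11]
Completion times:
  Job 1: burst=6, C=6
  Job 2: burst=6, C=12
  Job 3: burst=8, C=20
  Job 4: burst=9, C=29
  Job 5: burst=11, C=40
Average completion = 107/5 = 21.4

21.4


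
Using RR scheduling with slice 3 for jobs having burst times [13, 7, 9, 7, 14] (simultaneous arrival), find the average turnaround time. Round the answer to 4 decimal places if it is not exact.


Time quantum = 3
Execution trace:
  J1 runs 3 units, time = 3
  J2 runs 3 units, time = 6
  J3 runs 3 units, time = 9
  J4 runs 3 units, time = 12
  J5 runs 3 units, time = 15
  J1 runs 3 units, time = 18
  J2 runs 3 units, time = 21
  J3 runs 3 units, time = 24
  J4 runs 3 units, time = 27
  J5 runs 3 units, time = 30
  J1 runs 3 units, time = 33
  J2 runs 1 units, time = 34
  J3 runs 3 units, time = 37
  J4 runs 1 units, time = 38
  J5 runs 3 units, time = 41
  J1 runs 3 units, time = 44
  J5 runs 3 units, time = 47
  J1 runs 1 units, time = 48
  J5 runs 2 units, time = 50
Finish times: [48, 34, 37, 38, 50]
Average turnaround = 207/5 = 41.4

41.4


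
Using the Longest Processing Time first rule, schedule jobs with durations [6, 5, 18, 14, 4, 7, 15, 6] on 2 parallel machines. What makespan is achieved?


Sort jobs in decreasing order (LPT): [18, 15, 14, 7, 6, 6, 5, 4]
Assign each job to the least loaded machine:
  Machine 1: jobs [18, 7, 6, 5], load = 36
  Machine 2: jobs [15, 14, 6, 4], load = 39
Makespan = max load = 39

39


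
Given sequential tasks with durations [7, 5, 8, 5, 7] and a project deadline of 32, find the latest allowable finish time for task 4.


LF(activity 4) = deadline - sum of successor durations
Successors: activities 5 through 5 with durations [7]
Sum of successor durations = 7
LF = 32 - 7 = 25

25


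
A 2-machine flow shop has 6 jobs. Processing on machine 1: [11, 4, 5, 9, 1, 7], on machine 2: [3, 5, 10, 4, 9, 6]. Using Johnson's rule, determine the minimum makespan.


Apply Johnson's rule:
  Group 1 (a <= b): [(5, 1, 9), (2, 4, 5), (3, 5, 10)]
  Group 2 (a > b): [(6, 7, 6), (4, 9, 4), (1, 11, 3)]
Optimal job order: [5, 2, 3, 6, 4, 1]
Schedule:
  Job 5: M1 done at 1, M2 done at 10
  Job 2: M1 done at 5, M2 done at 15
  Job 3: M1 done at 10, M2 done at 25
  Job 6: M1 done at 17, M2 done at 31
  Job 4: M1 done at 26, M2 done at 35
  Job 1: M1 done at 37, M2 done at 40
Makespan = 40

40
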